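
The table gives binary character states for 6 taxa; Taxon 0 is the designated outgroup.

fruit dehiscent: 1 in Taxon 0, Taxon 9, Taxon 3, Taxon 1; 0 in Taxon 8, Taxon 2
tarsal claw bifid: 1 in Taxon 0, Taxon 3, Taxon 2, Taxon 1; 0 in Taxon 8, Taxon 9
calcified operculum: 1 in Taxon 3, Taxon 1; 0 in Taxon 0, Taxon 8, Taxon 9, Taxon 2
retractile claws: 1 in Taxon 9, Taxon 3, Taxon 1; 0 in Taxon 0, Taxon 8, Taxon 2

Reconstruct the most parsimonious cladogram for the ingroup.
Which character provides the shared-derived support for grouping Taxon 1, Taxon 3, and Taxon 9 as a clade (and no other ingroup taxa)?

retractile claws

Character polarity is set by the outgroup: the derived state is whichever differs from the outgroup's state, so for fruit dehiscent, tarsal claw bifid the derived state is '0', and for the remaining characters it is '1'.
fruit dehiscent: derived state '0' in Taxon 2 and Taxon 8 only — synapomorphy for {Taxon 2, Taxon 8}.
tarsal claw bifid (state '0') occurs in Taxon 8 and Taxon 9 but conflicts with the nesting implied by the other characters — most parsimoniously interpreted as homoplasy.
Only Taxon 1 and Taxon 3 show the derived state '1' for calcified operculum, supporting them as a clade.
retractile claws (derived state '1') is shared by Taxon 1, Taxon 3, and Taxon 9 — a synapomorphy uniting that clade.
Most parsimonious ingroup topology: ((Taxon 8,Taxon 2),(Taxon 9,(Taxon 3,Taxon 1))).
The clade {Taxon 1, Taxon 3, Taxon 9} is supported by retractile claws: its derived state '1' occurs in exactly those taxa and in no other taxon (including the outgroup).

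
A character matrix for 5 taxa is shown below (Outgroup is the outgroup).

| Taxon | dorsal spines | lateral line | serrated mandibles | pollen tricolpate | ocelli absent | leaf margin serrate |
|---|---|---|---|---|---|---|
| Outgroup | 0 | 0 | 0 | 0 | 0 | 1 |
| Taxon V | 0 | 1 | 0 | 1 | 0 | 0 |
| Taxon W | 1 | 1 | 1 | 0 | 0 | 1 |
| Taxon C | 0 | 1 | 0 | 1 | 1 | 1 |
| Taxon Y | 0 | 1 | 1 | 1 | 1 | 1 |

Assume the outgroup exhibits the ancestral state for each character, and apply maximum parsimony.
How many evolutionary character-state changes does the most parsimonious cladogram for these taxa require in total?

Character polarity is set by the outgroup: the derived state is whichever differs from the outgroup's state, so for leaf margin serrate the derived state is '0', and for the remaining characters it is '1'.
dorsal spines: derived state '1' in Taxon W only — an autapomorphy, so it tells us nothing about relationships among taxa.
All ingroup taxa share the derived state '1' for lateral line; it defines the ingroup but does not resolve relationships within it.
serrated mandibles (state '1') occurs in Taxon W and Taxon Y but conflicts with the nesting implied by the other characters — most parsimoniously interpreted as homoplasy.
pollen tricolpate: derived state '1' in Taxon C, Taxon V, and Taxon Y only — synapomorphy for {Taxon C, Taxon V, Taxon Y}.
Only Taxon C and Taxon Y show the derived state '1' for ocelli absent, supporting them as a clade.
leaf margin serrate: derived state '0' in Taxon V only — an autapomorphy, so it tells us nothing about relationships among taxa.
Most parsimonious ingroup topology: ((Taxon V,(Taxon C,Taxon Y)),Taxon W).
Changes per character on this tree: dorsal spines: 1; lateral line: 1; serrated mandibles: 2; pollen tricolpate: 1; ocelli absent: 1; leaf margin serrate: 1.
Total = 7.

7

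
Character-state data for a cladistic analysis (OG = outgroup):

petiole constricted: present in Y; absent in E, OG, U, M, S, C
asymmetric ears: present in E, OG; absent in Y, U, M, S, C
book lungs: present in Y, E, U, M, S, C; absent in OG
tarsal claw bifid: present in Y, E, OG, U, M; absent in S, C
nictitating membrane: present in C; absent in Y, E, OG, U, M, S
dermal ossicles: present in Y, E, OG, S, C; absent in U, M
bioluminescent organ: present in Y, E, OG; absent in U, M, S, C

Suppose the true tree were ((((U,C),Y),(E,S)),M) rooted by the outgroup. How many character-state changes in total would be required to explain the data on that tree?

Map each character onto ((((U,C),Y),(E,S)),M) (rooted by OG) and count the minimum state changes it requires (Fitch parsimony):
petiole constricted: 1; asymmetric ears: 2; book lungs: 1; tarsal claw bifid: 2; nictitating membrane: 1; dermal ossicles: 2; bioluminescent organ: 3.
Total tree length = 12.

12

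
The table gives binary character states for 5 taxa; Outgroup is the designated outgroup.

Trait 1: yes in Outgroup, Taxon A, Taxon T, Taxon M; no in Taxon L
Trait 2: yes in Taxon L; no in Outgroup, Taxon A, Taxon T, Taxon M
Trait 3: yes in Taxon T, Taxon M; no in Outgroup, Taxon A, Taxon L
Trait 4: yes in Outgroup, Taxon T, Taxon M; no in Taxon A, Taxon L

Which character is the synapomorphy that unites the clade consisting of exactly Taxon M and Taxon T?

Trait 3

Character polarity is set by the outgroup: the derived state is whichever differs from the outgroup's state, so for Trait 1, Trait 4 the derived state is 'no', and for the remaining characters it is 'yes'.
Trait 1 (derived state 'no') is unique to Taxon L (autapomorphy; uninformative for grouping).
Trait 2: derived state 'yes' in Taxon L only — an autapomorphy, so it tells us nothing about relationships among taxa.
Only Taxon M and Taxon T show the derived state 'yes' for Trait 3, supporting them as a clade.
Trait 4 (derived state 'no') is shared by Taxon A and Taxon L — a synapomorphy uniting that clade.
Most parsimonious ingroup topology: ((Taxon A,Taxon L),(Taxon T,Taxon M)).
The clade {Taxon M, Taxon T} is supported by Trait 3: its derived state 'yes' occurs in exactly those taxa and in no other taxon (including the outgroup).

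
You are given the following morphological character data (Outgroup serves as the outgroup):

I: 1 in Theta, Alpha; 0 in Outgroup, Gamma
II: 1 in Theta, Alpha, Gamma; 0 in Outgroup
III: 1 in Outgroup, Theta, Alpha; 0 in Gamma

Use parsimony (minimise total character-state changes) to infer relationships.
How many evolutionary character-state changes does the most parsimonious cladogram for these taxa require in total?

Character polarity is set by the outgroup: the derived state is whichever differs from the outgroup's state, so for III the derived state is '0', and for the remaining characters it is '1'.
I (derived state '1') is shared by Alpha and Theta — a synapomorphy uniting that clade.
II (derived state '1') is shared by all ingroup taxa — unites the whole ingroup.
III (derived state '0') is unique to Gamma (autapomorphy; uninformative for grouping).
Most parsimonious ingroup topology: ((Theta,Alpha),Gamma).
Changes per character on this tree: I: 1; II: 1; III: 1.
Total = 3.

3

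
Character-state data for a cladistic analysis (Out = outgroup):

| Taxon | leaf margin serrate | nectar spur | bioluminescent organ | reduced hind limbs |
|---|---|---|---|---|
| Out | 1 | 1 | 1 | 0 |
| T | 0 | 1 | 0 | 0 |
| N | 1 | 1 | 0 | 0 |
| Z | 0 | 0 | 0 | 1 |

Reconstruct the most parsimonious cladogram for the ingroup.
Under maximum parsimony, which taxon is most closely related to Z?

T

Character polarity is set by the outgroup: the derived state is whichever differs from the outgroup's state, so for leaf margin serrate, nectar spur, bioluminescent organ the derived state is '0', and for the remaining characters it is '1'.
Only T and Z show the derived state '0' for leaf margin serrate, supporting them as a clade.
nectar spur (derived state '0') is unique to Z (autapomorphy; uninformative for grouping).
bioluminescent organ (derived state '0') is shared by all ingroup taxa — unites the whole ingroup.
reduced hind limbs: derived state '1' in Z only — an autapomorphy, so it tells us nothing about relationships among taxa.
Most parsimonious ingroup topology: ((T,Z),N).
Z and T form a cherry on this tree, so they are sister taxa.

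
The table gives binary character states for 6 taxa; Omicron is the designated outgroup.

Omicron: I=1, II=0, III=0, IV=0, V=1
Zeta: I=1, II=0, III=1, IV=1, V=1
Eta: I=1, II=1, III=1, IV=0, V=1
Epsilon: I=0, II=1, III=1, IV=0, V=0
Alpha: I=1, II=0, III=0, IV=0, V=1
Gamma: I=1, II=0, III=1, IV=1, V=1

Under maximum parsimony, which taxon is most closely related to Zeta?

Gamma

Character polarity is set by the outgroup: the derived state is whichever differs from the outgroup's state, so for I, V the derived state is '0', and for the remaining characters it is '1'.
I: derived state '0' in Epsilon only — an autapomorphy, so it tells us nothing about relationships among taxa.
Only Epsilon and Eta show the derived state '1' for II, supporting them as a clade.
III (derived state '1') is shared by Epsilon, Eta, Gamma, and Zeta — a synapomorphy uniting that clade.
IV (derived state '1') is shared by Gamma and Zeta — a synapomorphy uniting that clade.
V: derived state '0' in Epsilon only — an autapomorphy, so it tells us nothing about relationships among taxa.
Most parsimonious ingroup topology: (((Zeta,Gamma),(Eta,Epsilon)),Alpha).
Zeta and Gamma form a cherry on this tree, so they are sister taxa.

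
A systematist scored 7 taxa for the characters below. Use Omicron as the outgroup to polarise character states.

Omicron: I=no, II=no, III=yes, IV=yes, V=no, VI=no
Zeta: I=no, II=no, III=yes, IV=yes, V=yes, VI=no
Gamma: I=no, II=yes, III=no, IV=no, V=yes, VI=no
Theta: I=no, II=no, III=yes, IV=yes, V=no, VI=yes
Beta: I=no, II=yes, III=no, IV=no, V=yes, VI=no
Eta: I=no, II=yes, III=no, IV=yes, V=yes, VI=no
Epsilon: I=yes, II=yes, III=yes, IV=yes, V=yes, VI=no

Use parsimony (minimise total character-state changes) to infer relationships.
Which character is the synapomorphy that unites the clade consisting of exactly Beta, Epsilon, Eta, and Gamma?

Character polarity is set by the outgroup: the derived state is whichever differs from the outgroup's state, so for III, IV the derived state is 'no', and for the remaining characters it is 'yes'.
I (derived state 'yes') is unique to Epsilon (autapomorphy; uninformative for grouping).
II (derived state 'yes') is shared by Beta, Epsilon, Eta, and Gamma — a synapomorphy uniting that clade.
III (derived state 'no') is shared by Beta, Eta, and Gamma — a synapomorphy uniting that clade.
Only Beta and Gamma show the derived state 'no' for IV, supporting them as a clade.
Only Beta, Epsilon, Eta, Gamma, and Zeta show the derived state 'yes' for V, supporting them as a clade.
VI: derived state 'yes' in Theta only — an autapomorphy, so it tells us nothing about relationships among taxa.
Most parsimonious ingroup topology: ((((Eta,(Gamma,Beta)),Epsilon),Zeta),Theta).
The clade {Beta, Epsilon, Eta, Gamma} is supported by II: its derived state 'yes' occurs in exactly those taxa and in no other taxon (including the outgroup).

II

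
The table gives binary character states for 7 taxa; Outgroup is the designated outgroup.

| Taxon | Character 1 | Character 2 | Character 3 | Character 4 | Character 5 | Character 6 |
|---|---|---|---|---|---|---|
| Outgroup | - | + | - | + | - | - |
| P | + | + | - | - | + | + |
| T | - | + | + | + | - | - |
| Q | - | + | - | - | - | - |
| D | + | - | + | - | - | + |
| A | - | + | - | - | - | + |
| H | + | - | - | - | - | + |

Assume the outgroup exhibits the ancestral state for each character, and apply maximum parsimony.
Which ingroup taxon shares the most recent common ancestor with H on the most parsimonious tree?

D

Character polarity is set by the outgroup: the derived state is whichever differs from the outgroup's state, so for Character 2, Character 4 the derived state is '-', and for the remaining characters it is '+'.
Character 1: derived state '+' in D, H, and P only — synapomorphy for {D, H, P}.
Only D and H show the derived state '-' for Character 2, supporting them as a clade.
Character 3 (state '+') occurs in D and T but conflicts with the nesting implied by the other characters — most parsimoniously interpreted as homoplasy.
Character 4 (derived state '-') is shared by A, D, H, P, and Q — a synapomorphy uniting that clade.
Character 5 (derived state '+') is unique to P (autapomorphy; uninformative for grouping).
Only A, D, H, and P show the derived state '+' for Character 6, supporting them as a clade.
Most parsimonious ingroup topology: ((((P,(D,H)),A),Q),T).
H and D form a cherry on this tree, so they are sister taxa.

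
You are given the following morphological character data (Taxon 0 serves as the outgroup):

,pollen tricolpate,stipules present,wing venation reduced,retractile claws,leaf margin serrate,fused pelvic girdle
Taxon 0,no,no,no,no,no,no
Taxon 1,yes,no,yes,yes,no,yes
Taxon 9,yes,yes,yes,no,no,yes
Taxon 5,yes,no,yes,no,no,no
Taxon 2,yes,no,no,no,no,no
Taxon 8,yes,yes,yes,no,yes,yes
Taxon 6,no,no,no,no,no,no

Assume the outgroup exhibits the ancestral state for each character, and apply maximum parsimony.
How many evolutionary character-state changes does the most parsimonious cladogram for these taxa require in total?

The outgroup has state 'no' for every character, so 'yes' is the derived state throughout.
pollen tricolpate (derived state 'yes') is shared by Taxon 1, Taxon 2, Taxon 5, Taxon 8, and Taxon 9 — a synapomorphy uniting that clade.
stipules present: derived state 'yes' in Taxon 8 and Taxon 9 only — synapomorphy for {Taxon 8, Taxon 9}.
wing venation reduced (derived state 'yes') is shared by Taxon 1, Taxon 5, Taxon 8, and Taxon 9 — a synapomorphy uniting that clade.
retractile claws (derived state 'yes') is unique to Taxon 1 (autapomorphy; uninformative for grouping).
leaf margin serrate (derived state 'yes') is unique to Taxon 8 (autapomorphy; uninformative for grouping).
fused pelvic girdle (derived state 'yes') is shared by Taxon 1, Taxon 8, and Taxon 9 — a synapomorphy uniting that clade.
Most parsimonious ingroup topology: ((((Taxon 1,(Taxon 9,Taxon 8)),Taxon 5),Taxon 2),Taxon 6).
Changes per character on this tree: pollen tricolpate: 1; stipules present: 1; wing venation reduced: 1; retractile claws: 1; leaf margin serrate: 1; fused pelvic girdle: 1.
Total = 6.

6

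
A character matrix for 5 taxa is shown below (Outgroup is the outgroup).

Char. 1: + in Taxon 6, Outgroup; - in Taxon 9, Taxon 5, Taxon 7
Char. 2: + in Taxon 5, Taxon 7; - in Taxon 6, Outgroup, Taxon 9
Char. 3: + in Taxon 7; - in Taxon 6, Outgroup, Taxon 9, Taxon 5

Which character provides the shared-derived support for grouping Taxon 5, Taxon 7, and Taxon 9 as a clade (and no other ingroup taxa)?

Char. 1

Character polarity is set by the outgroup: the derived state is whichever differs from the outgroup's state, so for Char. 1 the derived state is '-', and for the remaining characters it is '+'.
Char. 1 (derived state '-') is shared by Taxon 5, Taxon 7, and Taxon 9 — a synapomorphy uniting that clade.
Char. 2 (derived state '+') is shared by Taxon 5 and Taxon 7 — a synapomorphy uniting that clade.
Char. 3 (derived state '+') is unique to Taxon 7 (autapomorphy; uninformative for grouping).
Most parsimonious ingroup topology: (((Taxon 5,Taxon 7),Taxon 9),Taxon 6).
The clade {Taxon 5, Taxon 7, Taxon 9} is supported by Char. 1: its derived state '-' occurs in exactly those taxa and in no other taxon (including the outgroup).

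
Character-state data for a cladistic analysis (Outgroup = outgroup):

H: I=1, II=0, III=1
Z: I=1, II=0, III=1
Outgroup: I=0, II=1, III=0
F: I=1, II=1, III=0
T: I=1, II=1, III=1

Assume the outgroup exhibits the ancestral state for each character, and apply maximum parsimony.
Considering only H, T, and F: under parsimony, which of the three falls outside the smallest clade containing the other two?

F

Character polarity is set by the outgroup: the derived state is whichever differs from the outgroup's state, so for II the derived state is '0', and for the remaining characters it is '1'.
All ingroup taxa share the derived state '1' for I; it defines the ingroup but does not resolve relationships within it.
II: derived state '0' in H and Z only — synapomorphy for {H, Z}.
Only H, T, and Z show the derived state '1' for III, supporting them as a clade.
Most parsimonious ingroup topology: (((H,Z),T),F).
H and T share a more recent common ancestor with each other than either does with F, so F is the least closely related of the three.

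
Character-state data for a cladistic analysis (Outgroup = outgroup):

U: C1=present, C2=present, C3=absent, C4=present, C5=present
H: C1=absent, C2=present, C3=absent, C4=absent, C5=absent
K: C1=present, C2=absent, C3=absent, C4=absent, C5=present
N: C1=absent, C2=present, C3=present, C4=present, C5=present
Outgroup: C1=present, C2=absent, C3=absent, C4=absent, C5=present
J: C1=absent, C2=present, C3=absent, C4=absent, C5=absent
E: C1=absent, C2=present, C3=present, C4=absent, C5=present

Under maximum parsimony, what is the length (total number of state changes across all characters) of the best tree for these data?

6

Character polarity is set by the outgroup: the derived state is whichever differs from the outgroup's state, so for C1, C5 the derived state is 'absent', and for the remaining characters it is 'present'.
C1: derived state 'absent' in E, H, J, and N only — synapomorphy for {E, H, J, N}.
C2: derived state 'present' in E, H, J, N, and U only — synapomorphy for {E, H, J, N, U}.
C3 (derived state 'present') is shared by E and N — a synapomorphy uniting that clade.
C4 (state 'present') occurs in N and U but conflicts with the nesting implied by the other characters — most parsimoniously interpreted as homoplasy.
Only H and J show the derived state 'absent' for C5, supporting them as a clade.
Most parsimonious ingroup topology: ((U,((J,H),(E,N))),K).
Changes per character on this tree: C1: 1; C2: 1; C3: 1; C4: 2; C5: 1.
Total = 6.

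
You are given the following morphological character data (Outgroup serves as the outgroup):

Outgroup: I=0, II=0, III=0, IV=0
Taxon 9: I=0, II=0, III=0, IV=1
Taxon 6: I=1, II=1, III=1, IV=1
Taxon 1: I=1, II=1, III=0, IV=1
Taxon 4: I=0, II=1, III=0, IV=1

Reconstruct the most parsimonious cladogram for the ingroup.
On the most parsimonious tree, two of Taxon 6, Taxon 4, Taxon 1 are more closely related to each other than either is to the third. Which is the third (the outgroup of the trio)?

Taxon 4

The outgroup has state '0' for every character, so '1' is the derived state throughout.
I (derived state '1') is shared by Taxon 1 and Taxon 6 — a synapomorphy uniting that clade.
Only Taxon 1, Taxon 4, and Taxon 6 show the derived state '1' for II, supporting them as a clade.
III (derived state '1') is unique to Taxon 6 (autapomorphy; uninformative for grouping).
All ingroup taxa share the derived state '1' for IV; it defines the ingroup but does not resolve relationships within it.
Most parsimonious ingroup topology: (Taxon 9,((Taxon 6,Taxon 1),Taxon 4)).
Taxon 6 and Taxon 1 share a more recent common ancestor with each other than either does with Taxon 4, so Taxon 4 is the least closely related of the three.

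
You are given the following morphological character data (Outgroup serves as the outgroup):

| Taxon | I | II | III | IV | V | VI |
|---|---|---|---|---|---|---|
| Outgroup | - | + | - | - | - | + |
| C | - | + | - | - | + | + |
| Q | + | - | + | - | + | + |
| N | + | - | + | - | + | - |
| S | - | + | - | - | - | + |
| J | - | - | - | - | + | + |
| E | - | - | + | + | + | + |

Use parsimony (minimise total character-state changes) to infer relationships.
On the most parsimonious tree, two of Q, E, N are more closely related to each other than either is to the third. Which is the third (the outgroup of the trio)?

Character polarity is set by the outgroup: the derived state is whichever differs from the outgroup's state, so for II, VI the derived state is '-', and for the remaining characters it is '+'.
I (derived state '+') is shared by N and Q — a synapomorphy uniting that clade.
Only E, J, N, and Q show the derived state '-' for II, supporting them as a clade.
Only E, N, and Q show the derived state '+' for III, supporting them as a clade.
IV (derived state '+') is unique to E (autapomorphy; uninformative for grouping).
Only C, E, J, N, and Q show the derived state '+' for V, supporting them as a clade.
VI (derived state '-') is unique to N (autapomorphy; uninformative for grouping).
Most parsimonious ingroup topology: ((C,(((Q,N),E),J)),S).
N and Q share a more recent common ancestor with each other than either does with E, so E is the least closely related of the three.

E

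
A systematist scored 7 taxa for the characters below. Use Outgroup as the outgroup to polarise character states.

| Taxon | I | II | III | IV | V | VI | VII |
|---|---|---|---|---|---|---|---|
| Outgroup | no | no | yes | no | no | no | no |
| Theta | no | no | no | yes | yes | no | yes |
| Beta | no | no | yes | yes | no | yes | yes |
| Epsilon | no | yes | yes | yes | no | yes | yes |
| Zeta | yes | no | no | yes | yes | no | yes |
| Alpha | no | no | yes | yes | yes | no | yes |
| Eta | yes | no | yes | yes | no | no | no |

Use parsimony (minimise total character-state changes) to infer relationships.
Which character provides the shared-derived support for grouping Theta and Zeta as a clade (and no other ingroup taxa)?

Character polarity is set by the outgroup: the derived state is whichever differs from the outgroup's state, so for III the derived state is 'no', and for the remaining characters it is 'yes'.
I (state 'yes') occurs in Eta and Zeta but conflicts with the nesting implied by the other characters — most parsimoniously interpreted as homoplasy.
II (derived state 'yes') is unique to Epsilon (autapomorphy; uninformative for grouping).
Only Theta and Zeta show the derived state 'no' for III, supporting them as a clade.
IV (derived state 'yes') is shared by all ingroup taxa — unites the whole ingroup.
V: derived state 'yes' in Alpha, Theta, and Zeta only — synapomorphy for {Alpha, Theta, Zeta}.
VI: derived state 'yes' in Beta and Epsilon only — synapomorphy for {Beta, Epsilon}.
VII: derived state 'yes' in Alpha, Beta, Epsilon, Theta, and Zeta only — synapomorphy for {Alpha, Beta, Epsilon, Theta, Zeta}.
Most parsimonious ingroup topology: ((((Theta,Zeta),Alpha),(Beta,Epsilon)),Eta).
The clade {Theta, Zeta} is supported by III: its derived state 'no' occurs in exactly those taxa and in no other taxon (including the outgroup).

III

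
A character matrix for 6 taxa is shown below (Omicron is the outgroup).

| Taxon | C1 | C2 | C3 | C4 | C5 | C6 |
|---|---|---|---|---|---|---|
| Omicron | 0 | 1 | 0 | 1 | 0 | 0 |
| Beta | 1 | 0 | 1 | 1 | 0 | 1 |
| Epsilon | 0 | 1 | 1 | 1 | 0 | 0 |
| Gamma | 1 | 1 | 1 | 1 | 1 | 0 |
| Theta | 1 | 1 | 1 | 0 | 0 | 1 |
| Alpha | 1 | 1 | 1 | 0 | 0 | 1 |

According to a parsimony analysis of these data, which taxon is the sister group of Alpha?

Character polarity is set by the outgroup: the derived state is whichever differs from the outgroup's state, so for C2, C4 the derived state is '0', and for the remaining characters it is '1'.
C1: derived state '1' in Alpha, Beta, Gamma, and Theta only — synapomorphy for {Alpha, Beta, Gamma, Theta}.
C2 (derived state '0') is unique to Beta (autapomorphy; uninformative for grouping).
All ingroup taxa share the derived state '1' for C3; it defines the ingroup but does not resolve relationships within it.
Only Alpha and Theta show the derived state '0' for C4, supporting them as a clade.
C5: derived state '1' in Gamma only — an autapomorphy, so it tells us nothing about relationships among taxa.
Only Alpha, Beta, and Theta show the derived state '1' for C6, supporting them as a clade.
Most parsimonious ingroup topology: (((Beta,(Theta,Alpha)),Gamma),Epsilon).
Alpha and Theta form a cherry on this tree, so they are sister taxa.

Theta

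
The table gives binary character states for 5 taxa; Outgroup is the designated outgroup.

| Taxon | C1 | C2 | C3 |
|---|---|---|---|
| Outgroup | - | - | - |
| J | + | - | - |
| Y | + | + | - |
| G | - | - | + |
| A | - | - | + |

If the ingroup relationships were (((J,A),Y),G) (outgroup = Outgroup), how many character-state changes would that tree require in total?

5

Map each character onto (((J,A),Y),G) (rooted by Outgroup) and count the minimum state changes it requires (Fitch parsimony):
C1: 2; C2: 1; C3: 2.
Total tree length = 5.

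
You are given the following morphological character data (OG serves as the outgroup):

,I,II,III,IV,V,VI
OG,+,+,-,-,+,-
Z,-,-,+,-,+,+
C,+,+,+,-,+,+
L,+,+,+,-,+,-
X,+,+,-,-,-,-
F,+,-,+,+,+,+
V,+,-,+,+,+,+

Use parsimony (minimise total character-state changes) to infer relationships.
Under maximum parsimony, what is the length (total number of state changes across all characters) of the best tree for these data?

6

Character polarity is set by the outgroup: the derived state is whichever differs from the outgroup's state, so for I, II, V the derived state is '-', and for the remaining characters it is '+'.
I (derived state '-') is unique to Z (autapomorphy; uninformative for grouping).
II: derived state '-' in F, V, and Z only — synapomorphy for {F, V, Z}.
III: derived state '+' in C, F, L, V, and Z only — synapomorphy for {C, F, L, V, Z}.
Only F and V show the derived state '+' for IV, supporting them as a clade.
V: derived state '-' in X only — an autapomorphy, so it tells us nothing about relationships among taxa.
VI: derived state '+' in C, F, V, and Z only — synapomorphy for {C, F, V, Z}.
Most parsimonious ingroup topology: ((((Z,(F,V)),C),L),X).
Changes per character on this tree: I: 1; II: 1; III: 1; IV: 1; V: 1; VI: 1.
Total = 6.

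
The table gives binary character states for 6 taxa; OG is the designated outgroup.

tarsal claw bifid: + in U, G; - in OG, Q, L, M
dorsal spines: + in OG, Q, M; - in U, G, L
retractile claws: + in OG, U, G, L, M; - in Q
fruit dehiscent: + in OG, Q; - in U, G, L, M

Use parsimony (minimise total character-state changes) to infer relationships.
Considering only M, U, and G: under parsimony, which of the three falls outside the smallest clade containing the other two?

M

Character polarity is set by the outgroup: the derived state is whichever differs from the outgroup's state, so for dorsal spines, retractile claws, fruit dehiscent the derived state is '-', and for the remaining characters it is '+'.
tarsal claw bifid (derived state '+') is shared by G and U — a synapomorphy uniting that clade.
dorsal spines (derived state '-') is shared by G, L, and U — a synapomorphy uniting that clade.
retractile claws (derived state '-') is unique to Q (autapomorphy; uninformative for grouping).
Only G, L, M, and U show the derived state '-' for fruit dehiscent, supporting them as a clade.
Most parsimonious ingroup topology: ((((U,G),L),M),Q).
G and U share a more recent common ancestor with each other than either does with M, so M is the least closely related of the three.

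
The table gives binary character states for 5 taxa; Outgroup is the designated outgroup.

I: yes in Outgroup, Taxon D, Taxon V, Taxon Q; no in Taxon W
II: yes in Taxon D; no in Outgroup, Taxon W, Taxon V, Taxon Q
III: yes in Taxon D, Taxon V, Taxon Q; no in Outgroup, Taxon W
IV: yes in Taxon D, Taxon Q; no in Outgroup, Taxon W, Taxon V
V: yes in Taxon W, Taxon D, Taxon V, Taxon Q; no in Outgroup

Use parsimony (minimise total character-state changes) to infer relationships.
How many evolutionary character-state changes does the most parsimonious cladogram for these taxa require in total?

Character polarity is set by the outgroup: the derived state is whichever differs from the outgroup's state, so for I the derived state is 'no', and for the remaining characters it is 'yes'.
I: derived state 'no' in Taxon W only — an autapomorphy, so it tells us nothing about relationships among taxa.
II: derived state 'yes' in Taxon D only — an autapomorphy, so it tells us nothing about relationships among taxa.
Only Taxon D, Taxon Q, and Taxon V show the derived state 'yes' for III, supporting them as a clade.
Only Taxon D and Taxon Q show the derived state 'yes' for IV, supporting them as a clade.
V (derived state 'yes') is shared by all ingroup taxa — unites the whole ingroup.
Most parsimonious ingroup topology: (Taxon W,((Taxon D,Taxon Q),Taxon V)).
Changes per character on this tree: I: 1; II: 1; III: 1; IV: 1; V: 1.
Total = 5.

5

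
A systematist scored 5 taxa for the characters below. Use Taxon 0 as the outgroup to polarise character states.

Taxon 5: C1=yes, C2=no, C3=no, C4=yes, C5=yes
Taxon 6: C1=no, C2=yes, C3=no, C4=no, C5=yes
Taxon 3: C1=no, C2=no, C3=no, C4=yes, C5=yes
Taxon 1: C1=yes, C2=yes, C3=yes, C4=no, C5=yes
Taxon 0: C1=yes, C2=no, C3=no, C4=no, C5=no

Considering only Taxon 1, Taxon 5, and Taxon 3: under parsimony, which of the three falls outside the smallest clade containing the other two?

Character polarity is set by the outgroup: the derived state is whichever differs from the outgroup's state, so for C1 the derived state is 'no', and for the remaining characters it is 'yes'.
C1 groups Taxon 3 and Taxon 6, which is incompatible with the clades supported by the remaining characters; treating it as convergent (homoplasy) costs fewer steps than any alternative tree.
Only Taxon 1 and Taxon 6 show the derived state 'yes' for C2, supporting them as a clade.
C3 (derived state 'yes') is unique to Taxon 1 (autapomorphy; uninformative for grouping).
C4 (derived state 'yes') is shared by Taxon 3 and Taxon 5 — a synapomorphy uniting that clade.
C5 (derived state 'yes') is shared by all ingroup taxa — unites the whole ingroup.
Most parsimonious ingroup topology: ((Taxon 1,Taxon 6),(Taxon 3,Taxon 5)).
Taxon 5 and Taxon 3 share a more recent common ancestor with each other than either does with Taxon 1, so Taxon 1 is the least closely related of the three.

Taxon 1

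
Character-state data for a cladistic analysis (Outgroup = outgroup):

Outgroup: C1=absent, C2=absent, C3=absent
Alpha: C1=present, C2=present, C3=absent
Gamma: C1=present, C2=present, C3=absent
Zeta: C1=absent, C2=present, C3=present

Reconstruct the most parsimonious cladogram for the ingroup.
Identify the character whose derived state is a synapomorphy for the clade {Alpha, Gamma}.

C1

The outgroup has state 'absent' for every character, so 'present' is the derived state throughout.
Only Alpha and Gamma show the derived state 'present' for C1, supporting them as a clade.
All ingroup taxa share the derived state 'present' for C2; it defines the ingroup but does not resolve relationships within it.
C3 (derived state 'present') is unique to Zeta (autapomorphy; uninformative for grouping).
Most parsimonious ingroup topology: ((Gamma,Alpha),Zeta).
The clade {Alpha, Gamma} is supported by C1: its derived state 'present' occurs in exactly those taxa and in no other taxon (including the outgroup).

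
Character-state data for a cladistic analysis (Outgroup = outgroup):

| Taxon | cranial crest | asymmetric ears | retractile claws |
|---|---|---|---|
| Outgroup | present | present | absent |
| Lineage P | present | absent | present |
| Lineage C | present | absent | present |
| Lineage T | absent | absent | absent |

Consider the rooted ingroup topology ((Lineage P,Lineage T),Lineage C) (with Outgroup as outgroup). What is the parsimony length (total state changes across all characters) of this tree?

4

Map each character onto ((Lineage P,Lineage T),Lineage C) (rooted by Outgroup) and count the minimum state changes it requires (Fitch parsimony):
cranial crest: 1; asymmetric ears: 1; retractile claws: 2.
Total tree length = 4.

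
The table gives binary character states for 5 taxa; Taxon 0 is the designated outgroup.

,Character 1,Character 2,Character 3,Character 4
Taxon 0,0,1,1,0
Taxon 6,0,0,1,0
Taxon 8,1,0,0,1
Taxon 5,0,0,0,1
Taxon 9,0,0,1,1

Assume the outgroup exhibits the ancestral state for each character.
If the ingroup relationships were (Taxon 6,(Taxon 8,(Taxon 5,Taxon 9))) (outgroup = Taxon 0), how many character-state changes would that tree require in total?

Map each character onto (Taxon 6,(Taxon 8,(Taxon 5,Taxon 9))) (rooted by Taxon 0) and count the minimum state changes it requires (Fitch parsimony):
Character 1: 1; Character 2: 1; Character 3: 2; Character 4: 1.
Total tree length = 5.

5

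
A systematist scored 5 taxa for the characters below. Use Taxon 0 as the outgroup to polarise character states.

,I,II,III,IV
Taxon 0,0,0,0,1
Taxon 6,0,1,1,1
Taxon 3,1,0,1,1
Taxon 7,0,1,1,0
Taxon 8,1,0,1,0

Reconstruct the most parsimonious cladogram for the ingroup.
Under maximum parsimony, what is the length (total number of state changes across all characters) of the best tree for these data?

5

Character polarity is set by the outgroup: the derived state is whichever differs from the outgroup's state, so for IV the derived state is '0', and for the remaining characters it is '1'.
I: derived state '1' in Taxon 3 and Taxon 8 only — synapomorphy for {Taxon 3, Taxon 8}.
II: derived state '1' in Taxon 6 and Taxon 7 only — synapomorphy for {Taxon 6, Taxon 7}.
All ingroup taxa share the derived state '1' for III; it defines the ingroup but does not resolve relationships within it.
IV (state '0') occurs in Taxon 7 and Taxon 8 but conflicts with the nesting implied by the other characters — most parsimoniously interpreted as homoplasy.
Most parsimonious ingroup topology: ((Taxon 6,Taxon 7),(Taxon 3,Taxon 8)).
Changes per character on this tree: I: 1; II: 1; III: 1; IV: 2.
Total = 5.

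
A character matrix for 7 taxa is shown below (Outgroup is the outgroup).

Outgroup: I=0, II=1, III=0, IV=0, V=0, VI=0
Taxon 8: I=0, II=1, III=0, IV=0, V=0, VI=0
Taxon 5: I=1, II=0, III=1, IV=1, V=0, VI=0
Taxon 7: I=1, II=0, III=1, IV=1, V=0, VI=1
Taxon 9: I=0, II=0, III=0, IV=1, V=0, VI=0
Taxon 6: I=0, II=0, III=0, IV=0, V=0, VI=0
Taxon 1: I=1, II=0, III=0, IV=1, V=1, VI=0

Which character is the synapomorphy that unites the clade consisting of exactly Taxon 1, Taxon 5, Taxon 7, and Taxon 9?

IV

Character polarity is set by the outgroup: the derived state is whichever differs from the outgroup's state, so for II the derived state is '0', and for the remaining characters it is '1'.
I: derived state '1' in Taxon 1, Taxon 5, and Taxon 7 only — synapomorphy for {Taxon 1, Taxon 5, Taxon 7}.
Only Taxon 1, Taxon 5, Taxon 6, Taxon 7, and Taxon 9 show the derived state '0' for II, supporting them as a clade.
III (derived state '1') is shared by Taxon 5 and Taxon 7 — a synapomorphy uniting that clade.
Only Taxon 1, Taxon 5, Taxon 7, and Taxon 9 show the derived state '1' for IV, supporting them as a clade.
V: derived state '1' in Taxon 1 only — an autapomorphy, so it tells us nothing about relationships among taxa.
VI (derived state '1') is unique to Taxon 7 (autapomorphy; uninformative for grouping).
Most parsimonious ingroup topology: (Taxon 8,((((Taxon 5,Taxon 7),Taxon 1),Taxon 9),Taxon 6)).
The clade {Taxon 1, Taxon 5, Taxon 7, Taxon 9} is supported by IV: its derived state '1' occurs in exactly those taxa and in no other taxon (including the outgroup).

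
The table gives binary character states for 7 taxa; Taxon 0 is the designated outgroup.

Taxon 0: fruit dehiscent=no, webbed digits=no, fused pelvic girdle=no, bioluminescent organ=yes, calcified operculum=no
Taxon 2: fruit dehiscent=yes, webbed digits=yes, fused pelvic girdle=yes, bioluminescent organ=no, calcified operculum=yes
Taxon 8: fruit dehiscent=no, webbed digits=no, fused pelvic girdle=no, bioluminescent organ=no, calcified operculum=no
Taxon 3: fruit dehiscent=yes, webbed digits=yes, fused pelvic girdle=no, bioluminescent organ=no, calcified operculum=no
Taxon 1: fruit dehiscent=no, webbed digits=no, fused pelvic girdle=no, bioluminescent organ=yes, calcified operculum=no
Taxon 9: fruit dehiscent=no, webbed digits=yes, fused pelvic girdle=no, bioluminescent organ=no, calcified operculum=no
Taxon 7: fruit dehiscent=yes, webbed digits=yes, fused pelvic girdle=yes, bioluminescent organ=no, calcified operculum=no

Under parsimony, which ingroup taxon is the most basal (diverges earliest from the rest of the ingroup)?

Character polarity is set by the outgroup: the derived state is whichever differs from the outgroup's state, so for bioluminescent organ the derived state is 'no', and for the remaining characters it is 'yes'.
Only Taxon 2, Taxon 3, and Taxon 7 show the derived state 'yes' for fruit dehiscent, supporting them as a clade.
webbed digits: derived state 'yes' in Taxon 2, Taxon 3, Taxon 7, and Taxon 9 only — synapomorphy for {Taxon 2, Taxon 3, Taxon 7, Taxon 9}.
fused pelvic girdle (derived state 'yes') is shared by Taxon 2 and Taxon 7 — a synapomorphy uniting that clade.
bioluminescent organ: derived state 'no' in Taxon 2, Taxon 3, Taxon 7, Taxon 8, and Taxon 9 only — synapomorphy for {Taxon 2, Taxon 3, Taxon 7, Taxon 8, Taxon 9}.
calcified operculum: derived state 'yes' in Taxon 2 only — an autapomorphy, so it tells us nothing about relationships among taxa.
Most parsimonious ingroup topology: (((((Taxon 2,Taxon 7),Taxon 3),Taxon 9),Taxon 8),Taxon 1).
Taxon 1 is sister to the clade containing all other ingroup taxa, so it is the earliest-diverging (most basal) ingroup lineage.

Taxon 1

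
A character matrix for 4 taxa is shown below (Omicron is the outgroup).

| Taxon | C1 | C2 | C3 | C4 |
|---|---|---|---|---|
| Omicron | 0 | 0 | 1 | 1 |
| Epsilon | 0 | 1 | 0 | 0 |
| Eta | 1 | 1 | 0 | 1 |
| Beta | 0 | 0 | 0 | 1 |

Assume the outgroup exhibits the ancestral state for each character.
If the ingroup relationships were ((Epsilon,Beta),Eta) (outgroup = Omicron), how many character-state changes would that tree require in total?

Map each character onto ((Epsilon,Beta),Eta) (rooted by Omicron) and count the minimum state changes it requires (Fitch parsimony):
C1: 1; C2: 2; C3: 1; C4: 1.
Total tree length = 5.

5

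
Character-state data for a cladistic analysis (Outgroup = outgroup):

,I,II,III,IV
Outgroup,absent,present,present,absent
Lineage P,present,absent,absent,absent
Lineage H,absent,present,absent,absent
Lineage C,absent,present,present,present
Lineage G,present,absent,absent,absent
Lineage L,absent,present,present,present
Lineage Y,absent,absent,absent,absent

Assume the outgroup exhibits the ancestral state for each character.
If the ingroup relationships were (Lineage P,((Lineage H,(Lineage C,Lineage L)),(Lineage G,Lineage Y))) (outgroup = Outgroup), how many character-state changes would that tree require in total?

7

Map each character onto (Lineage P,((Lineage H,(Lineage C,Lineage L)),(Lineage G,Lineage Y))) (rooted by Outgroup) and count the minimum state changes it requires (Fitch parsimony):
I: 2; II: 2; III: 2; IV: 1.
Total tree length = 7.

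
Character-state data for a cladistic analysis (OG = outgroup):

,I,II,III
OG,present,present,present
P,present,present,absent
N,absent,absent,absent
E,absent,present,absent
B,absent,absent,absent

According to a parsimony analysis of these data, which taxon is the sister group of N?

The outgroup has state 'present' for every character, so 'absent' is the derived state throughout.
I: derived state 'absent' in B, E, and N only — synapomorphy for {B, E, N}.
II: derived state 'absent' in B and N only — synapomorphy for {B, N}.
All ingroup taxa share the derived state 'absent' for III; it defines the ingroup but does not resolve relationships within it.
Most parsimonious ingroup topology: (P,((N,B),E)).
N and B form a cherry on this tree, so they are sister taxa.

B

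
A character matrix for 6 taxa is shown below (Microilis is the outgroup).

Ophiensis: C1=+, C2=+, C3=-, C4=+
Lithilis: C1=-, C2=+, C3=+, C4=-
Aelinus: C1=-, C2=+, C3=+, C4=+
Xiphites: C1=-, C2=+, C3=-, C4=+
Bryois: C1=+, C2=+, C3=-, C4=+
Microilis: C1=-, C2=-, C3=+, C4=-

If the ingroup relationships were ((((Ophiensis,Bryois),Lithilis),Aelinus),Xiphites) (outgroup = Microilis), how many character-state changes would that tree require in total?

6

Map each character onto ((((Ophiensis,Bryois),Lithilis),Aelinus),Xiphites) (rooted by Microilis) and count the minimum state changes it requires (Fitch parsimony):
C1: 1; C2: 1; C3: 2; C4: 2.
Total tree length = 6.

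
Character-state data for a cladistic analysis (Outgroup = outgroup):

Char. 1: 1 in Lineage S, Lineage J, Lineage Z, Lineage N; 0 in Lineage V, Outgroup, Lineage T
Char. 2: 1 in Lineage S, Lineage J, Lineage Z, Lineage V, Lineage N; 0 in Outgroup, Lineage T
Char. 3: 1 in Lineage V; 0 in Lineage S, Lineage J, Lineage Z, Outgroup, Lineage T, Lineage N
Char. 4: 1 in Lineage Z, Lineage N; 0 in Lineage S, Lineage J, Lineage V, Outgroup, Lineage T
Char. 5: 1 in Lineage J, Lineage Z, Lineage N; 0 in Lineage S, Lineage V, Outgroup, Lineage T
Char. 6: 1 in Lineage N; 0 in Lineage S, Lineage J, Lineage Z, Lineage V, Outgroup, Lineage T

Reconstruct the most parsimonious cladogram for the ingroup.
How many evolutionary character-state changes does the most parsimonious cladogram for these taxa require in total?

The outgroup has state '0' for every character, so '1' is the derived state throughout.
Char. 1 (derived state '1') is shared by Lineage J, Lineage N, Lineage S, and Lineage Z — a synapomorphy uniting that clade.
Char. 2 (derived state '1') is shared by Lineage J, Lineage N, Lineage S, Lineage V, and Lineage Z — a synapomorphy uniting that clade.
Char. 3 (derived state '1') is unique to Lineage V (autapomorphy; uninformative for grouping).
Char. 4: derived state '1' in Lineage N and Lineage Z only — synapomorphy for {Lineage N, Lineage Z}.
Only Lineage J, Lineage N, and Lineage Z show the derived state '1' for Char. 5, supporting them as a clade.
Char. 6: derived state '1' in Lineage N only — an autapomorphy, so it tells us nothing about relationships among taxa.
Most parsimonious ingroup topology: ((((Lineage J,(Lineage Z,Lineage N)),Lineage S),Lineage V),Lineage T).
Changes per character on this tree: Char. 1: 1; Char. 2: 1; Char. 3: 1; Char. 4: 1; Char. 5: 1; Char. 6: 1.
Total = 6.

6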